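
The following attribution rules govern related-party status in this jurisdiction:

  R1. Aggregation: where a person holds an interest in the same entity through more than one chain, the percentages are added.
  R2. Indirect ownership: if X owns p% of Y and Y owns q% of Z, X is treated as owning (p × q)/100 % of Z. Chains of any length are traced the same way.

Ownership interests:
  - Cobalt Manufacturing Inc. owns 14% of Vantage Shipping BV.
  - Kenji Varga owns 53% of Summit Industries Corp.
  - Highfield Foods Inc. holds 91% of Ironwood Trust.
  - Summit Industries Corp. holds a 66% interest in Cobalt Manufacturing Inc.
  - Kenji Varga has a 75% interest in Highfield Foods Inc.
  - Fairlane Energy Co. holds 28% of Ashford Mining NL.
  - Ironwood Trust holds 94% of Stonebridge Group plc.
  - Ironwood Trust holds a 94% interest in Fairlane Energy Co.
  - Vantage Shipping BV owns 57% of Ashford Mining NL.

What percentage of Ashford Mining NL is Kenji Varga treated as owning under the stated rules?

Chain via Highfield Foods Inc. → Ironwood Trust → Fairlane Energy Co. (R2): 75% × 91% × 94% × 28% = 17.9634% of Ashford Mining NL.
Chain via Summit Industries Corp. → Cobalt Manufacturing Inc. → Vantage Shipping BV (R2): 53% × 66% × 14% × 57% = 2.791404% of Ashford Mining NL.
Aggregating (R1): 17.9634% + 2.791404% = 20.754804%.

20.754804%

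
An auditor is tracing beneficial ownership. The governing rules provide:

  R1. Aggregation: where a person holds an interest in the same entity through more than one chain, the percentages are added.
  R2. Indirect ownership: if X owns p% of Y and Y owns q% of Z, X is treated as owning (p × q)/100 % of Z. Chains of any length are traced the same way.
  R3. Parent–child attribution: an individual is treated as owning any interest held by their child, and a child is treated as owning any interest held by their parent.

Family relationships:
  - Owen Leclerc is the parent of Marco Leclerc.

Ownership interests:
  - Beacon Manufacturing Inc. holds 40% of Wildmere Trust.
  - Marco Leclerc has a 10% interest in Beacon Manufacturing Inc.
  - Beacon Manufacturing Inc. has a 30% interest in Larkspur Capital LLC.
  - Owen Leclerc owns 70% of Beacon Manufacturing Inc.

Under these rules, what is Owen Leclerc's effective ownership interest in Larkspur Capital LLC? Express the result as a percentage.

By parent–child attribution (R3), Owen Leclerc is treated as also owning Marco Leclerc's interest in Beacon Manufacturing Inc, giving 70% + 10% = 80%.
Chain via Beacon Manufacturing Inc. (R2): 80% × 30% = 24% of Larkspur Capital LLC.

24%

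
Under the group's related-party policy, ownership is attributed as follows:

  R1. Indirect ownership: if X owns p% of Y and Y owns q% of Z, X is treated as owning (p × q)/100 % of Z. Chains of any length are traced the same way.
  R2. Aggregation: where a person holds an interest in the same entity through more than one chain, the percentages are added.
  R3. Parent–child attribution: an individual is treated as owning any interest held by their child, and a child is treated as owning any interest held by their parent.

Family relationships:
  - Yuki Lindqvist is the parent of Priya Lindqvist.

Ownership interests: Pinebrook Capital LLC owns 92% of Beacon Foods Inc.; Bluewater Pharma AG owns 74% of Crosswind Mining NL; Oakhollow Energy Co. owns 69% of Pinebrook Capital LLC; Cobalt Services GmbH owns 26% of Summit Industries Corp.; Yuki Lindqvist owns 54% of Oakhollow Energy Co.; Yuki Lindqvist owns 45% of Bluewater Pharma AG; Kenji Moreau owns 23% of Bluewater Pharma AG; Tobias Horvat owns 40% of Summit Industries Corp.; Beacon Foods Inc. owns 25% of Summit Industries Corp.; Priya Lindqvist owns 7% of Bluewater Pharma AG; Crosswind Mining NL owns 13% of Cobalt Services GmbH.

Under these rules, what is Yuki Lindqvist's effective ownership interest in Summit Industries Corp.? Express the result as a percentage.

By parent–child attribution (R3), Yuki Lindqvist is treated as also owning Priya Lindqvist's interest in Bluewater Pharma AG, giving 45% + 7% = 52%.
Chain via Bluewater Pharma AG → Crosswind Mining NL → Cobalt Services GmbH (R1): 52% × 74% × 13% × 26% = 1.300624% of Summit Industries Corp.
Chain via Oakhollow Energy Co. → Pinebrook Capital LLC → Beacon Foods Inc. (R1): 54% × 69% × 92% × 25% = 8.5698% of Summit Industries Corp.
Aggregating (R2): 1.300624% + 8.5698% = 9.870424%.

9.870424%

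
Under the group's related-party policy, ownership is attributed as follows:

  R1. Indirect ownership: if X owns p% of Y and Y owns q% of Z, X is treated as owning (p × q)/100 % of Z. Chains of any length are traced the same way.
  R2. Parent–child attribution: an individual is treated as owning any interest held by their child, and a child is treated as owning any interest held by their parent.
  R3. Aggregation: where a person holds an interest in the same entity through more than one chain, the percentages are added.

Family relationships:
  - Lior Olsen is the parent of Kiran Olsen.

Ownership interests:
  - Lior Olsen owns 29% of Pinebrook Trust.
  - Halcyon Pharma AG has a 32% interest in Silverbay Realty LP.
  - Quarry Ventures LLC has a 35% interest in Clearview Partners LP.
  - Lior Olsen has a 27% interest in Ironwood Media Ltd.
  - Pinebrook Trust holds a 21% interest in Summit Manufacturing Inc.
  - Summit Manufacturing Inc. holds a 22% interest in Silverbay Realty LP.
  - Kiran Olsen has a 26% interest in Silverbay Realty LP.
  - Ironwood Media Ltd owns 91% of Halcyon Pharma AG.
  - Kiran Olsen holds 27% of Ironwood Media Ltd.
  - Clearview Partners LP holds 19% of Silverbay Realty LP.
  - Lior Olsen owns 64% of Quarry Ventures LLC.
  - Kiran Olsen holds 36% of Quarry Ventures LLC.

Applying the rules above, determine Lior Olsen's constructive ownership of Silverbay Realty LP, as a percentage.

By parent–child attribution (R2), Lior Olsen is treated as also owning Kiran Olsen's interest in Quarry Ventures LLC, giving 64% + 36% = 100%.
By parent–child attribution (R2), Lior Olsen is treated as also owning Kiran Olsen's interest in Ironwood Media Ltd, giving 27% + 27% = 54%.
By parent–child attribution (R2), Lior Olsen is treated as owning Kiran Olsen's 26% interest in Silverbay Realty LP.
Chain via Quarry Ventures LLC → Clearview Partners LP (R1): 100% × 35% × 19% = 6.65% of Silverbay Realty LP.
Chain via Ironwood Media Ltd → Halcyon Pharma AG (R1): 54% × 91% × 32% = 15.7248% of Silverbay Realty LP.
Chain via Pinebrook Trust → Summit Manufacturing Inc. (R1): 29% × 21% × 22% = 1.3398% of Silverbay Realty LP.
Direct interest in Silverbay Realty LP: 26%.
Aggregating (R3): 6.65% + 15.7248% + 1.3398% + 26% = 49.7146%.

49.7146%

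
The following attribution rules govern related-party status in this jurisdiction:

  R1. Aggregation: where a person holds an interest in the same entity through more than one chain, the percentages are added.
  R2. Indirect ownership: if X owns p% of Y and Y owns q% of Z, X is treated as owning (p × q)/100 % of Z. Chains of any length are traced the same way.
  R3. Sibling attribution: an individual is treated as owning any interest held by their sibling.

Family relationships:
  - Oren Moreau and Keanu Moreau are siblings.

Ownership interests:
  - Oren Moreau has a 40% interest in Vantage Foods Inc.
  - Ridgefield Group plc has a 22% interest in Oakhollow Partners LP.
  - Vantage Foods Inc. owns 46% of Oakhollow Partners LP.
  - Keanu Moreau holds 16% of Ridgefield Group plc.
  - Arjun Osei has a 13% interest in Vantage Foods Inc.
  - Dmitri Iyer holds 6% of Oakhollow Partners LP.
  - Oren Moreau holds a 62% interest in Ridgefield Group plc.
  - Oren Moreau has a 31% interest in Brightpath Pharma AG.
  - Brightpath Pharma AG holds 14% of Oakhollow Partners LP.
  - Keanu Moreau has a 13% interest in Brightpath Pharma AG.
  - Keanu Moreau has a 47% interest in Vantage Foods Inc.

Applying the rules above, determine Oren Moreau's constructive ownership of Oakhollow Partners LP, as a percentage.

63.34%

By sibling attribution (R3), Oren Moreau is treated as also owning Keanu Moreau's interest in Vantage Foods Inc, giving 40% + 47% = 87%.
By sibling attribution (R3), Oren Moreau is treated as also owning Keanu Moreau's interest in Brightpath Pharma AG, giving 31% + 13% = 44%.
By sibling attribution (R3), Oren Moreau is treated as also owning Keanu Moreau's interest in Ridgefield Group plc, giving 62% + 16% = 78%.
Chain via Vantage Foods Inc. (R2): 87% × 46% = 40.02% of Oakhollow Partners LP.
Chain via Brightpath Pharma AG (R2): 44% × 14% = 6.16% of Oakhollow Partners LP.
Chain via Ridgefield Group plc (R2): 78% × 22% = 17.16% of Oakhollow Partners LP.
Aggregating (R1): 40.02% + 6.16% + 17.16% = 63.34%.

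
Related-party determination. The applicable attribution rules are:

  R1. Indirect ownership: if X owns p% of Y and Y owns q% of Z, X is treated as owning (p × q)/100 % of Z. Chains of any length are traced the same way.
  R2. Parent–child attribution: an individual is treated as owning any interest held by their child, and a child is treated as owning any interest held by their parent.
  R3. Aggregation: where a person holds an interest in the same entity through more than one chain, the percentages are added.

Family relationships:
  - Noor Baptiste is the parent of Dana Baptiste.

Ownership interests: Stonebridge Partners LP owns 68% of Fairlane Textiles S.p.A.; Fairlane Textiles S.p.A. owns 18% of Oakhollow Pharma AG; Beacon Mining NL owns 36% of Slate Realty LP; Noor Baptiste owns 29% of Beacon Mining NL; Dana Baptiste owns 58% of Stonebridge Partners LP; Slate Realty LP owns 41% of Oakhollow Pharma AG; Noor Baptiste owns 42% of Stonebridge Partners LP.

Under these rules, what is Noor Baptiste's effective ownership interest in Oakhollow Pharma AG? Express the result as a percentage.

By parent–child attribution (R2), Noor Baptiste is treated as also owning Dana Baptiste's interest in Stonebridge Partners LP, giving 42% + 58% = 100%.
Chain via Beacon Mining NL → Slate Realty LP (R1): 29% × 36% × 41% = 4.2804% of Oakhollow Pharma AG.
Chain via Stonebridge Partners LP → Fairlane Textiles S.p.A. (R1): 100% × 68% × 18% = 12.24% of Oakhollow Pharma AG.
Aggregating (R3): 4.2804% + 12.24% = 16.5204%.

16.5204%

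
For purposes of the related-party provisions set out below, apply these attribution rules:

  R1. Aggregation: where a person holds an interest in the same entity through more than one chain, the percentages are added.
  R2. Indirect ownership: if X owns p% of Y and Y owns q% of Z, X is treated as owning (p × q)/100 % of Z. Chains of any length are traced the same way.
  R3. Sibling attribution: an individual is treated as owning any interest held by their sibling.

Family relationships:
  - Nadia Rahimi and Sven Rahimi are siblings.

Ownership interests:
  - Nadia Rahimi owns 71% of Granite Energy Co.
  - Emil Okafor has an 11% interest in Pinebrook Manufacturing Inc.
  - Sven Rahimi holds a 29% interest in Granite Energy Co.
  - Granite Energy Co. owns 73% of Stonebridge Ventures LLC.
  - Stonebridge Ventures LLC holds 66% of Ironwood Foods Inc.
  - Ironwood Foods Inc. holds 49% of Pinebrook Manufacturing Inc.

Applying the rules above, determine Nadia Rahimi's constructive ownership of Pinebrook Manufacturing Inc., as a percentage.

By sibling attribution (R3), Nadia Rahimi is treated as also owning Sven Rahimi's interest in Granite Energy Co, giving 71% + 29% = 100%.
Chain via Granite Energy Co. → Stonebridge Ventures LLC → Ironwood Foods Inc. (R2): 100% × 73% × 66% × 49% = 23.6082% of Pinebrook Manufacturing Inc.

23.6082%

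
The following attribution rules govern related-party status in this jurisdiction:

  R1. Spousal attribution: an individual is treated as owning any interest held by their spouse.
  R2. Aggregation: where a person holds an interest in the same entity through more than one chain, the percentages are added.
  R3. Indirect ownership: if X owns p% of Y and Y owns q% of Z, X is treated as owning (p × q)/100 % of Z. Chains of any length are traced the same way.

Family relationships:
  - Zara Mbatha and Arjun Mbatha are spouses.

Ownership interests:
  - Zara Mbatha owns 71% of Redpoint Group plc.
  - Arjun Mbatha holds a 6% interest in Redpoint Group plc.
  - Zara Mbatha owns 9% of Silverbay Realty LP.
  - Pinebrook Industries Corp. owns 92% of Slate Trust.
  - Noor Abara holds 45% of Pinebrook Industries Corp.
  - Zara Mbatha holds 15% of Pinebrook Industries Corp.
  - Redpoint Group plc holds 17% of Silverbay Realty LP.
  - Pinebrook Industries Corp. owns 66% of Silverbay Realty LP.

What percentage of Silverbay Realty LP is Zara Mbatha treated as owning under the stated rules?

31.99%

By spousal attribution (R1), Zara Mbatha is treated as also owning Arjun Mbatha's interest in Redpoint Group plc, giving 71% + 6% = 77%.
Chain via Pinebrook Industries Corp. (R3): 15% × 66% = 9.9% of Silverbay Realty LP.
Chain via Redpoint Group plc (R3): 77% × 17% = 13.09% of Silverbay Realty LP.
Direct interest in Silverbay Realty LP: 9%.
Aggregating (R2): 9.9% + 13.09% + 9% = 31.99%.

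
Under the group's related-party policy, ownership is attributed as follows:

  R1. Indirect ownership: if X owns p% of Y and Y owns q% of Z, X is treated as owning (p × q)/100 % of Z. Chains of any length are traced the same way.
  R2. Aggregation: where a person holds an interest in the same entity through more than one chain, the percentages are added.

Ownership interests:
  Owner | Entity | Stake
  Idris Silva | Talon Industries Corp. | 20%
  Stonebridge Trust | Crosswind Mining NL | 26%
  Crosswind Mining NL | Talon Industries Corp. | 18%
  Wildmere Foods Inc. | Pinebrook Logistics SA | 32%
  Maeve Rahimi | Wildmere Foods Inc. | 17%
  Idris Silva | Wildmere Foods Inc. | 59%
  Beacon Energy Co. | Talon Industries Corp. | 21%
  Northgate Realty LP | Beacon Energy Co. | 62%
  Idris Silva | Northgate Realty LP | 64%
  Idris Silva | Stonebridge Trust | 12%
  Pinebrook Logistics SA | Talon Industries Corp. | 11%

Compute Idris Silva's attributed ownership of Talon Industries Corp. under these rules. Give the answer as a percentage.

30.9712%

Chain via Wildmere Foods Inc. → Pinebrook Logistics SA (R1): 59% × 32% × 11% = 2.0768% of Talon Industries Corp.
Chain via Northgate Realty LP → Beacon Energy Co. (R1): 64% × 62% × 21% = 8.3328% of Talon Industries Corp.
Chain via Stonebridge Trust → Crosswind Mining NL (R1): 12% × 26% × 18% = 0.5616% of Talon Industries Corp.
Direct interest in Talon Industries Corp: 20%.
Aggregating (R2): 2.0768% + 8.3328% + 0.5616% + 20% = 30.9712%.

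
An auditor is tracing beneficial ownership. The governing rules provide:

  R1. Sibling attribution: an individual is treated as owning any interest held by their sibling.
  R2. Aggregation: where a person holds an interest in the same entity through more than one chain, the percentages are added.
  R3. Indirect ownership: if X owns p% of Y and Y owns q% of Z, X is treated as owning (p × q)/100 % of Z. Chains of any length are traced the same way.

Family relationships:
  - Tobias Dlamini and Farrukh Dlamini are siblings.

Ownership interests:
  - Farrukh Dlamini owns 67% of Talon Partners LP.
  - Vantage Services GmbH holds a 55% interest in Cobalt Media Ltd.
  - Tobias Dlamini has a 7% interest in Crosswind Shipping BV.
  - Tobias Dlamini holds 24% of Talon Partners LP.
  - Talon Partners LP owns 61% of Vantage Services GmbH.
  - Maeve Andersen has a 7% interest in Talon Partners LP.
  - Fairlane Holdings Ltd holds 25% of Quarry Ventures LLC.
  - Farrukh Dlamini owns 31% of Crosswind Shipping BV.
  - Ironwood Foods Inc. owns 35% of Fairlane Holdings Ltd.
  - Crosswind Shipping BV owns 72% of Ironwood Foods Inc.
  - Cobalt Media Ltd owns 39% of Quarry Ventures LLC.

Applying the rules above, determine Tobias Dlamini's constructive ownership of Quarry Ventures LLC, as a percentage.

14.300895%

By sibling attribution (R1), Tobias Dlamini is treated as also owning Farrukh Dlamini's interest in Talon Partners LP, giving 24% + 67% = 91%.
By sibling attribution (R1), Tobias Dlamini is treated as also owning Farrukh Dlamini's interest in Crosswind Shipping BV, giving 7% + 31% = 38%.
Chain via Talon Partners LP → Vantage Services GmbH → Cobalt Media Ltd (R3): 91% × 61% × 55% × 39% = 11.906895% of Quarry Ventures LLC.
Chain via Crosswind Shipping BV → Ironwood Foods Inc. → Fairlane Holdings Ltd (R3): 38% × 72% × 35% × 25% = 2.394% of Quarry Ventures LLC.
Aggregating (R2): 11.906895% + 2.394% = 14.300895%.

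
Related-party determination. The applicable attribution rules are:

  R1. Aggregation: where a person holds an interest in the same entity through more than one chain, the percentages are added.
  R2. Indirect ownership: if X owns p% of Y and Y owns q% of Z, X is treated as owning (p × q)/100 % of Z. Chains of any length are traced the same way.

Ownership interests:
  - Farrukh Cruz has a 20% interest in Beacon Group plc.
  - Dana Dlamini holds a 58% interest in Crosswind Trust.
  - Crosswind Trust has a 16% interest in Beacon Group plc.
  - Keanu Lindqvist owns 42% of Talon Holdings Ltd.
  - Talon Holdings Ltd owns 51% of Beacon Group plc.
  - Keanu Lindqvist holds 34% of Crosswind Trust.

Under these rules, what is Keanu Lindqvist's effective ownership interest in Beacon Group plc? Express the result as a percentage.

Chain via Crosswind Trust (R2): 34% × 16% = 5.44% of Beacon Group plc.
Chain via Talon Holdings Ltd (R2): 42% × 51% = 21.42% of Beacon Group plc.
Aggregating (R1): 5.44% + 21.42% = 26.86%.

26.86%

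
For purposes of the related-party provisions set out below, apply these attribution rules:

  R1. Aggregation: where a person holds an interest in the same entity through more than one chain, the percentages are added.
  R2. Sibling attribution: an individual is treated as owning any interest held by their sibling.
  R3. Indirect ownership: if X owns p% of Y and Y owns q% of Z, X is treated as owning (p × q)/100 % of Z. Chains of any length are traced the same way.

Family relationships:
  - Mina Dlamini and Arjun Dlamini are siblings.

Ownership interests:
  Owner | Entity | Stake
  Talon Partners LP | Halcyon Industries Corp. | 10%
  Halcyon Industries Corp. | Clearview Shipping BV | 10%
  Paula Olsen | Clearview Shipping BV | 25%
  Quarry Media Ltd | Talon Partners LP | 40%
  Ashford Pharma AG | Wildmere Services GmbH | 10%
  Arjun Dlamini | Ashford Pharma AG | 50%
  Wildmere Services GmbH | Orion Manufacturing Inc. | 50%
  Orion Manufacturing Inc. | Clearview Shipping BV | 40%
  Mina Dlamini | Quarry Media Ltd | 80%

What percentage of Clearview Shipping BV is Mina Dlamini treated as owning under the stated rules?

1.32%

By sibling attribution (R2), Mina Dlamini is treated as owning Arjun Dlamini's 50% interest in Ashford Pharma AG.
Chain via Quarry Media Ltd → Talon Partners LP → Halcyon Industries Corp. (R3): 80% × 40% × 10% × 10% = 0.32% of Clearview Shipping BV.
Chain via Ashford Pharma AG → Wildmere Services GmbH → Orion Manufacturing Inc. (R3): 50% × 10% × 50% × 40% = 1% of Clearview Shipping BV.
Aggregating (R1): 0.32% + 1% = 1.32%.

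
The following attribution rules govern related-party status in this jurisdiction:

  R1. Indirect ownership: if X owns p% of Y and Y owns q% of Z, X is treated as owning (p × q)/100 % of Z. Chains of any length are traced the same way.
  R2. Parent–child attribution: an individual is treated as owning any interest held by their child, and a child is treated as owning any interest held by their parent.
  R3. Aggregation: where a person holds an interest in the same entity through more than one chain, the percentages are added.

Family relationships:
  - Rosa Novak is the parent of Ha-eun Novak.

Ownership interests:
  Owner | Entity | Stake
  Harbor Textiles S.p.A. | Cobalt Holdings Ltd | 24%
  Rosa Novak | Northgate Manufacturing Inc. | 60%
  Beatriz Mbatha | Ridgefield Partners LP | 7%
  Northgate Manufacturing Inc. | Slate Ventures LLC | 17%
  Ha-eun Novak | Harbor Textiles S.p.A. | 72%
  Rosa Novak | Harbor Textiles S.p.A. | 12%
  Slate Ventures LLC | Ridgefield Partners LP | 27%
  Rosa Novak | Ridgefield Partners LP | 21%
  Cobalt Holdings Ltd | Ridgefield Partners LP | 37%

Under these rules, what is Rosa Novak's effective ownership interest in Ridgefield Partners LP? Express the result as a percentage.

By parent–child attribution (R2), Rosa Novak is treated as also owning Ha-eun Novak's interest in Harbor Textiles S.p.A, giving 12% + 72% = 84%.
Chain via Northgate Manufacturing Inc. → Slate Ventures LLC (R1): 60% × 17% × 27% = 2.754% of Ridgefield Partners LP.
Chain via Harbor Textiles S.p.A. → Cobalt Holdings Ltd (R1): 84% × 24% × 37% = 7.4592% of Ridgefield Partners LP.
Direct interest in Ridgefield Partners LP: 21%.
Aggregating (R3): 2.754% + 7.4592% + 21% = 31.2132%.

31.2132%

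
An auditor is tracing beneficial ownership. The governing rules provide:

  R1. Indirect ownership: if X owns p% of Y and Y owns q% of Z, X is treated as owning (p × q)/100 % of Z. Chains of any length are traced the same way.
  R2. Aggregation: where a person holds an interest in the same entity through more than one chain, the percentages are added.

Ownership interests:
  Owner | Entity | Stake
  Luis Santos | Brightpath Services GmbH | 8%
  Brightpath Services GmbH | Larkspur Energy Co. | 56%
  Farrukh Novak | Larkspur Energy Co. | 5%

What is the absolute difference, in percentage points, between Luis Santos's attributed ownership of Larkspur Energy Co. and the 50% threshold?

45.52

Chain via Brightpath Services GmbH (R1): 8% × 56% = 4.48% of Larkspur Energy Co.
4.48% falls short of the 50% threshold by 45.52 percentage points.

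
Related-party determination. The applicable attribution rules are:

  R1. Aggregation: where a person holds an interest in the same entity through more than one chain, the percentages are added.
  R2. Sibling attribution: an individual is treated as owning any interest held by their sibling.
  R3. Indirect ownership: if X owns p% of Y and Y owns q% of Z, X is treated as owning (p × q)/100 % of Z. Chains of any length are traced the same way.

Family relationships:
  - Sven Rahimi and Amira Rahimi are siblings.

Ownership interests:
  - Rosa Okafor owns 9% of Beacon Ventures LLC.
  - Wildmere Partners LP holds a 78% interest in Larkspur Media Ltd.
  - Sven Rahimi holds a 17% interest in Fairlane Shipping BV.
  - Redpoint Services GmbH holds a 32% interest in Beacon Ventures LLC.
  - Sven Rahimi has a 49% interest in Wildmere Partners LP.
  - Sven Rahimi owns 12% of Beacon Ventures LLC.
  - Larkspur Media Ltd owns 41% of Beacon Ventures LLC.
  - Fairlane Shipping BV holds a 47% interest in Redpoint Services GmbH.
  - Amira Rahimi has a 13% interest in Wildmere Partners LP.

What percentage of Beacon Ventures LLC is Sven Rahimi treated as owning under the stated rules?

34.3844%

By sibling attribution (R2), Sven Rahimi is treated as also owning Amira Rahimi's interest in Wildmere Partners LP, giving 49% + 13% = 62%.
Chain via Wildmere Partners LP → Larkspur Media Ltd (R3): 62% × 78% × 41% = 19.8276% of Beacon Ventures LLC.
Chain via Fairlane Shipping BV → Redpoint Services GmbH (R3): 17% × 47% × 32% = 2.5568% of Beacon Ventures LLC.
Direct interest in Beacon Ventures LLC: 12%.
Aggregating (R1): 19.8276% + 2.5568% + 12% = 34.3844%.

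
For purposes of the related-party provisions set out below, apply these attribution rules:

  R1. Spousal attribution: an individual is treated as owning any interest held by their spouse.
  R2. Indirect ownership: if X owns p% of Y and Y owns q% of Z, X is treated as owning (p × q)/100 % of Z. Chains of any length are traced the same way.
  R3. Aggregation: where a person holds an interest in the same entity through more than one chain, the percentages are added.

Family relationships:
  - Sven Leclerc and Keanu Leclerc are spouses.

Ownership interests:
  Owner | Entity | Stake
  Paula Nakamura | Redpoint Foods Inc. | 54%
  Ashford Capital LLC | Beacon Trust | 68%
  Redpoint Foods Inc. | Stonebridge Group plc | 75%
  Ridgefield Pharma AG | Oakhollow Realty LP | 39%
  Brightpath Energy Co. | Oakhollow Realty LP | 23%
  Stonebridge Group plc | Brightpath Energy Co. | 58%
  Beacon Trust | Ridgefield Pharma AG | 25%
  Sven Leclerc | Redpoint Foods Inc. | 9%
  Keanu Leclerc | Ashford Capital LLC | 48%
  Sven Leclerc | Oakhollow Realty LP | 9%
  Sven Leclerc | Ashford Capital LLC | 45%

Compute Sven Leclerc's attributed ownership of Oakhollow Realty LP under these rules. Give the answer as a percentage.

16.06635%

By spousal attribution (R1), Sven Leclerc is treated as also owning Keanu Leclerc's interest in Ashford Capital LLC, giving 45% + 48% = 93%.
Chain via Ashford Capital LLC → Beacon Trust → Ridgefield Pharma AG (R2): 93% × 68% × 25% × 39% = 6.1659% of Oakhollow Realty LP.
Chain via Redpoint Foods Inc. → Stonebridge Group plc → Brightpath Energy Co. (R2): 9% × 75% × 58% × 23% = 0.90045% of Oakhollow Realty LP.
Direct interest in Oakhollow Realty LP: 9%.
Aggregating (R3): 6.1659% + 0.90045% + 9% = 16.06635%.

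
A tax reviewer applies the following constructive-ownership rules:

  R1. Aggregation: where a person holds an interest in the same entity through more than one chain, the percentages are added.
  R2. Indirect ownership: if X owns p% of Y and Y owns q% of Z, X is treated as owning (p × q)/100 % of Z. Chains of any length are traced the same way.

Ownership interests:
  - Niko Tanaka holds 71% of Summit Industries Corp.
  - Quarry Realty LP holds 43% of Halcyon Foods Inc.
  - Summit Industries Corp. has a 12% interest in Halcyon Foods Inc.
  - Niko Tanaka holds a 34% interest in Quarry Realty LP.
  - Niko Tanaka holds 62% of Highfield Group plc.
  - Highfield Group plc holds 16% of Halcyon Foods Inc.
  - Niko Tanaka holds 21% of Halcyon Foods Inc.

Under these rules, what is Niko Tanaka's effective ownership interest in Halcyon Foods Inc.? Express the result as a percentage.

Chain via Quarry Realty LP (R2): 34% × 43% = 14.62% of Halcyon Foods Inc.
Chain via Summit Industries Corp. (R2): 71% × 12% = 8.52% of Halcyon Foods Inc.
Chain via Highfield Group plc (R2): 62% × 16% = 9.92% of Halcyon Foods Inc.
Direct interest in Halcyon Foods Inc: 21%.
Aggregating (R1): 14.62% + 8.52% + 9.92% + 21% = 54.06%.

54.06%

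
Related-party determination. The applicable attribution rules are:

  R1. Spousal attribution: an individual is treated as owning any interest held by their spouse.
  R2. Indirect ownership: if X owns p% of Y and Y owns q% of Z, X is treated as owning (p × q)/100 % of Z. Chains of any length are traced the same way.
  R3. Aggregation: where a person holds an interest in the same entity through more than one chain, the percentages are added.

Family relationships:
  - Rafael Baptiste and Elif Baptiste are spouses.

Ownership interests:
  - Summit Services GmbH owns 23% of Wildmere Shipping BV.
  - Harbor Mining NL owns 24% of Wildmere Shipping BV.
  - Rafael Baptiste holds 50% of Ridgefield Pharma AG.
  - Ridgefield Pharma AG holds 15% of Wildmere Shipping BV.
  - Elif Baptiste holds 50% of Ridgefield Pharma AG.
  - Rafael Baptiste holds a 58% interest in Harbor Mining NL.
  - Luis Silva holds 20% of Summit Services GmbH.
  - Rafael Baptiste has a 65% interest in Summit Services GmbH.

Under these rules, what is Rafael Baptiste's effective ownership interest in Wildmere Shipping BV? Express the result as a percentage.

43.87%

By spousal attribution (R1), Rafael Baptiste is treated as also owning Elif Baptiste's interest in Ridgefield Pharma AG, giving 50% + 50% = 100%.
Chain via Harbor Mining NL (R2): 58% × 24% = 13.92% of Wildmere Shipping BV.
Chain via Summit Services GmbH (R2): 65% × 23% = 14.95% of Wildmere Shipping BV.
Chain via Ridgefield Pharma AG (R2): 100% × 15% = 15% of Wildmere Shipping BV.
Aggregating (R3): 13.92% + 14.95% + 15% = 43.87%.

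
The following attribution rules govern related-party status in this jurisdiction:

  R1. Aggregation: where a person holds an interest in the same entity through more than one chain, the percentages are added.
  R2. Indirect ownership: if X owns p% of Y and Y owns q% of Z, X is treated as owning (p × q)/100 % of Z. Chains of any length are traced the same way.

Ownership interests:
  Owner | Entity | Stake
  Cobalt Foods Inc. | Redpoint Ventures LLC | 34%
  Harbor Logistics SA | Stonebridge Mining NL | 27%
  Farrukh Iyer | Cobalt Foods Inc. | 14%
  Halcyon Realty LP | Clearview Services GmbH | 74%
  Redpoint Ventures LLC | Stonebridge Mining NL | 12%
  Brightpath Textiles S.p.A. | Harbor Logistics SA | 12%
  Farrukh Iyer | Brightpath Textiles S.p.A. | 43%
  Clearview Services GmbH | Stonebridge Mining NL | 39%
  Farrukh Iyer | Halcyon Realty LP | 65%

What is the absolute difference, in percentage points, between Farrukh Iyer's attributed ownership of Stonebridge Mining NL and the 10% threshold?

10.7234

Chain via Halcyon Realty LP → Clearview Services GmbH (R2): 65% × 74% × 39% = 18.759% of Stonebridge Mining NL.
Chain via Brightpath Textiles S.p.A. → Harbor Logistics SA (R2): 43% × 12% × 27% = 1.3932% of Stonebridge Mining NL.
Chain via Cobalt Foods Inc. → Redpoint Ventures LLC (R2): 14% × 34% × 12% = 0.5712% of Stonebridge Mining NL.
Aggregating (R1): 18.759% + 1.3932% + 0.5712% = 20.7234%.
20.7234% exceeds the 10% threshold by 10.7234 percentage points.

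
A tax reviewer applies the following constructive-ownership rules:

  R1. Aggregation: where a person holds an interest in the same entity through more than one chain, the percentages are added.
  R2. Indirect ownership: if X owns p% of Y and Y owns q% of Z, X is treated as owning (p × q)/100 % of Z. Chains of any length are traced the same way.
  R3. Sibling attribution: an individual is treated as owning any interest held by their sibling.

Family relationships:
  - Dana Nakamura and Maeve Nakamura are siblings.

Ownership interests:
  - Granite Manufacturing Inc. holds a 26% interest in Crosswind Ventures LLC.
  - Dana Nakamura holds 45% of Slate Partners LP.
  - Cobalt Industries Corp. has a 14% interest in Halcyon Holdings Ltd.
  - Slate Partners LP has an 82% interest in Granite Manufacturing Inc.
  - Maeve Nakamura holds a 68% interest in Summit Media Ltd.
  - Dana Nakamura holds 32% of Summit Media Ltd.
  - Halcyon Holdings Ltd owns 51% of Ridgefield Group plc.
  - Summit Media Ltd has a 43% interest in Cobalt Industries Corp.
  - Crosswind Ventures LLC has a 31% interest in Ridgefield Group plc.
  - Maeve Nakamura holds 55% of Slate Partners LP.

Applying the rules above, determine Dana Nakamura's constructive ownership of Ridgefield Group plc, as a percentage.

9.6794%

By sibling attribution (R3), Dana Nakamura is treated as also owning Maeve Nakamura's interest in Slate Partners LP, giving 45% + 55% = 100%.
By sibling attribution (R3), Dana Nakamura is treated as also owning Maeve Nakamura's interest in Summit Media Ltd, giving 32% + 68% = 100%.
Chain via Slate Partners LP → Granite Manufacturing Inc. → Crosswind Ventures LLC (R2): 100% × 82% × 26% × 31% = 6.6092% of Ridgefield Group plc.
Chain via Summit Media Ltd → Cobalt Industries Corp. → Halcyon Holdings Ltd (R2): 100% × 43% × 14% × 51% = 3.0702% of Ridgefield Group plc.
Aggregating (R1): 6.6092% + 3.0702% = 9.6794%.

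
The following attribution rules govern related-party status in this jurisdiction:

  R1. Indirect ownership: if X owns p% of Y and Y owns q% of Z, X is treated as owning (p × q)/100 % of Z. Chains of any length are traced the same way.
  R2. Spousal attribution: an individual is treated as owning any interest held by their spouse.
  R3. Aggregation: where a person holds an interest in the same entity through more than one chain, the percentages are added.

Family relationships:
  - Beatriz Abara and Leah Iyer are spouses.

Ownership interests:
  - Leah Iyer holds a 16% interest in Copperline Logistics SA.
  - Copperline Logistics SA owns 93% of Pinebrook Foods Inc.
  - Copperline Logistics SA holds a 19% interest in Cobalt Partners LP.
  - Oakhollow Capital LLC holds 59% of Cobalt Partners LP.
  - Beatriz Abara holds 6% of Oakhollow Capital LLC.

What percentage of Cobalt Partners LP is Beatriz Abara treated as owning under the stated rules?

6.58%

By spousal attribution (R2), Beatriz Abara is treated as owning Leah Iyer's 16% interest in Copperline Logistics SA.
Chain via Oakhollow Capital LLC (R1): 6% × 59% = 3.54% of Cobalt Partners LP.
Chain via Copperline Logistics SA (R1): 16% × 19% = 3.04% of Cobalt Partners LP.
Aggregating (R3): 3.54% + 3.04% = 6.58%.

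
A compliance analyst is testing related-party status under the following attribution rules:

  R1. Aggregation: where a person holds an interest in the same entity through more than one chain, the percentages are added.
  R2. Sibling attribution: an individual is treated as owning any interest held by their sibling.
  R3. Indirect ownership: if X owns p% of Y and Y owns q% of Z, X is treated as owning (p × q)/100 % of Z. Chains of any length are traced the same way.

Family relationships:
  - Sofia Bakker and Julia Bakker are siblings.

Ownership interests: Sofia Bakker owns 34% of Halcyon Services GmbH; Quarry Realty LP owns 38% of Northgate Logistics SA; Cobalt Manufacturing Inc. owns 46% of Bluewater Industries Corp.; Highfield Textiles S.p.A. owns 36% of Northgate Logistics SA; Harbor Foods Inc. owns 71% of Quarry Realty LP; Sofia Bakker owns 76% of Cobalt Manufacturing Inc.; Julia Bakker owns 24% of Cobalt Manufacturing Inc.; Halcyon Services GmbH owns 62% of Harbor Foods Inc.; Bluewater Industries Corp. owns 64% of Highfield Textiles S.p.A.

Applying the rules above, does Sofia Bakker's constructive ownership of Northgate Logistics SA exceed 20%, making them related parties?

By sibling attribution (R2), Sofia Bakker is treated as also owning Julia Bakker's interest in Cobalt Manufacturing Inc, giving 76% + 24% = 100%.
Chain via Halcyon Services GmbH → Harbor Foods Inc. → Quarry Realty LP (R3): 34% × 62% × 71% × 38% = 5.687384% of Northgate Logistics SA.
Chain via Cobalt Manufacturing Inc. → Bluewater Industries Corp. → Highfield Textiles S.p.A. (R3): 100% × 46% × 64% × 36% = 10.5984% of Northgate Logistics SA.
Aggregating (R1): 5.687384% + 10.5984% = 16.285784%.
16.285784% does not exceed the 20% threshold, so Sofia is not a related party to Northgate Logistics SA.

No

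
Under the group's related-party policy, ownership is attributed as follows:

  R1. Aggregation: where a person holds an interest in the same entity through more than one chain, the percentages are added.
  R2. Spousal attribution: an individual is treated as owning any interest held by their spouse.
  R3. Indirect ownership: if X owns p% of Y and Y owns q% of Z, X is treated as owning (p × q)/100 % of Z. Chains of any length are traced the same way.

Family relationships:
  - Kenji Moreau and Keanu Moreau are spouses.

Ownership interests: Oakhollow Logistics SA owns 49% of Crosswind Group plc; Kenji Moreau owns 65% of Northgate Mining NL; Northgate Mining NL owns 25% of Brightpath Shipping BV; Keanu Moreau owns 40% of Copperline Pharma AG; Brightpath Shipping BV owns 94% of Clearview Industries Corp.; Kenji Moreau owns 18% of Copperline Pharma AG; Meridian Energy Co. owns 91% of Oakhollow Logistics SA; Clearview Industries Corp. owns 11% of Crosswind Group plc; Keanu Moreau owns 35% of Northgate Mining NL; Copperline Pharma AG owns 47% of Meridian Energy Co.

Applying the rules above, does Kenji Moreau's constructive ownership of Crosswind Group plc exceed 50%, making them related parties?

By spousal attribution (R2), Kenji Moreau is treated as also owning Keanu Moreau's interest in Northgate Mining NL, giving 65% + 35% = 100%.
By spousal attribution (R2), Kenji Moreau is treated as also owning Keanu Moreau's interest in Copperline Pharma AG, giving 18% + 40% = 58%.
Chain via Northgate Mining NL → Brightpath Shipping BV → Clearview Industries Corp. (R3): 100% × 25% × 94% × 11% = 2.585% of Crosswind Group plc.
Chain via Copperline Pharma AG → Meridian Energy Co. → Oakhollow Logistics SA (R3): 58% × 47% × 91% × 49% = 12.155234% of Crosswind Group plc.
Aggregating (R1): 2.585% + 12.155234% = 14.740234%.
14.740234% does not exceed the 50% threshold, so Kenji is not a related party to Crosswind Group plc.

No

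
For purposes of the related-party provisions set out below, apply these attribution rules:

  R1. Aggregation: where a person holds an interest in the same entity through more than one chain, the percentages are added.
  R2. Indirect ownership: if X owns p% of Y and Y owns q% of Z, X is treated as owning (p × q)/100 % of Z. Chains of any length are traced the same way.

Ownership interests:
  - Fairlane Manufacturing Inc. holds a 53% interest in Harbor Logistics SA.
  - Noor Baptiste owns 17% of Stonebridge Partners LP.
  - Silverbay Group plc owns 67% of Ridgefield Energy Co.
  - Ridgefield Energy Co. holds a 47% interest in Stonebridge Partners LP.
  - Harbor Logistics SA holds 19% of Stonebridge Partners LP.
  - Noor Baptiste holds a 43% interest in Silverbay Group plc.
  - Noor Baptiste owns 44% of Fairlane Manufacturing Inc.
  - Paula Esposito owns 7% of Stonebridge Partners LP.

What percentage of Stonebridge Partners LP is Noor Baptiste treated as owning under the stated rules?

Chain via Fairlane Manufacturing Inc. → Harbor Logistics SA (R2): 44% × 53% × 19% = 4.4308% of Stonebridge Partners LP.
Chain via Silverbay Group plc → Ridgefield Energy Co. (R2): 43% × 67% × 47% = 13.5407% of Stonebridge Partners LP.
Direct interest in Stonebridge Partners LP: 17%.
Aggregating (R1): 4.4308% + 13.5407% + 17% = 34.9715%.

34.9715%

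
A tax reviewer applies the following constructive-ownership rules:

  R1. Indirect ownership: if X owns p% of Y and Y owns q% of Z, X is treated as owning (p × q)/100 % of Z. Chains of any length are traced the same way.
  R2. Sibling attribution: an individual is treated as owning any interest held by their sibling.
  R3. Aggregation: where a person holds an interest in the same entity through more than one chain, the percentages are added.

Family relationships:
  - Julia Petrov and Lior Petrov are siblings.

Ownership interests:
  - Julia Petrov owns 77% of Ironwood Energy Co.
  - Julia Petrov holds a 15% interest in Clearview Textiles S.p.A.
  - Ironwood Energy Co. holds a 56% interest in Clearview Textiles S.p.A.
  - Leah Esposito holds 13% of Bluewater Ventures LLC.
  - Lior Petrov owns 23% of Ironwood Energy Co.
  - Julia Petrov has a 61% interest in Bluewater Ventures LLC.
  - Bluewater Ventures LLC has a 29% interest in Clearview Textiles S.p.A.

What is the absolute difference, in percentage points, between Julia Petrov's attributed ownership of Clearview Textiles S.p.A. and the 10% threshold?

78.69

By sibling attribution (R2), Julia Petrov is treated as also owning Lior Petrov's interest in Ironwood Energy Co, giving 77% + 23% = 100%.
Chain via Ironwood Energy Co. (R1): 100% × 56% = 56% of Clearview Textiles S.p.A.
Chain via Bluewater Ventures LLC (R1): 61% × 29% = 17.69% of Clearview Textiles S.p.A.
Direct interest in Clearview Textiles S.p.A: 15%.
Aggregating (R3): 56% + 17.69% + 15% = 88.69%.
88.69% exceeds the 10% threshold by 78.69 percentage points.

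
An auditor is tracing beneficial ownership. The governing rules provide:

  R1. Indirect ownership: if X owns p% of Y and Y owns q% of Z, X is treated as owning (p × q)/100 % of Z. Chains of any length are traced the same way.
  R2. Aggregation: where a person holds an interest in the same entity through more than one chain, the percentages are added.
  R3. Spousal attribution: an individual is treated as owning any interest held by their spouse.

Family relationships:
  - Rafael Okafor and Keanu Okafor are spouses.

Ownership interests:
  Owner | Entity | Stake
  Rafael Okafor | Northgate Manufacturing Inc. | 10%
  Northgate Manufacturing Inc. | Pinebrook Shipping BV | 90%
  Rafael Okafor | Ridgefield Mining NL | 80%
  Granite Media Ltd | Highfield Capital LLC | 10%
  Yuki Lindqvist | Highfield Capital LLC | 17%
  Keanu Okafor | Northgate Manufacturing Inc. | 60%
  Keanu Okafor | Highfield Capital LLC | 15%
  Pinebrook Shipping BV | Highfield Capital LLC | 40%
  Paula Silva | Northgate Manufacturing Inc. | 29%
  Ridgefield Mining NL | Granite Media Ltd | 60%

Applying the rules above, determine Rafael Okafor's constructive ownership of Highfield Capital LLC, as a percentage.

45%

By spousal attribution (R3), Rafael Okafor is treated as also owning Keanu Okafor's interest in Northgate Manufacturing Inc, giving 10% + 60% = 70%.
By spousal attribution (R3), Rafael Okafor is treated as owning Keanu Okafor's 15% interest in Highfield Capital LLC.
Chain via Ridgefield Mining NL → Granite Media Ltd (R1): 80% × 60% × 10% = 4.8% of Highfield Capital LLC.
Chain via Northgate Manufacturing Inc. → Pinebrook Shipping BV (R1): 70% × 90% × 40% = 25.2% of Highfield Capital LLC.
Direct interest in Highfield Capital LLC: 15%.
Aggregating (R2): 4.8% + 25.2% + 15% = 45%.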